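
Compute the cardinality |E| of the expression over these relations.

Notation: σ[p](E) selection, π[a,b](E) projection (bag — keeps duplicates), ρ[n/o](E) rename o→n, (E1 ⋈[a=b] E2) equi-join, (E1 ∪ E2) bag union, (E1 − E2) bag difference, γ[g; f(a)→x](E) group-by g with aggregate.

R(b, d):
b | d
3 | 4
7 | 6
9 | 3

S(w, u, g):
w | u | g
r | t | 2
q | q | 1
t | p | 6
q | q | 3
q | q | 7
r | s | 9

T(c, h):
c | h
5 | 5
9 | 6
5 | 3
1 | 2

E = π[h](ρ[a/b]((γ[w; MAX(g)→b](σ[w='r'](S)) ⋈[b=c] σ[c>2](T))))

Row counts bottom-up:
  S → 6
  σ[w='r'](S) → 2
  γ[w; MAX(g)→b](σ[w='r'](S)) → 1
  T → 4
  σ[c>2](T) → 3
  (γ[w; MAX(g)→b](σ[w='r'](S)) ⋈[b=c] σ[c>2](T)) → 1
  ρ[a/b]((γ[w; MAX(g)→b](σ[w='r'](S)) ⋈[b=c] σ[c>2](T))) → 1
  π[h](ρ[a/b]((γ[w; MAX(g)→b](σ[w='r'](S)) ⋈[b=c] σ[c>2](T)))) → 1

|E| = 1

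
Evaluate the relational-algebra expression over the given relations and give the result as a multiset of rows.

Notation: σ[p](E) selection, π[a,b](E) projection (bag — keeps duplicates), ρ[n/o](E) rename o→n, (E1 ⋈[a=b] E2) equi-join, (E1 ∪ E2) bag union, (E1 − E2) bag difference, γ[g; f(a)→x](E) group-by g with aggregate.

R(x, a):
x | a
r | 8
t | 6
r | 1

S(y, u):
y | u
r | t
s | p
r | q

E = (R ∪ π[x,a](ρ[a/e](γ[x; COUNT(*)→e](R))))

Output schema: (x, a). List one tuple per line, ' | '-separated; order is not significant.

Row counts bottom-up:
  R → 3
  R → 3
  γ[x; COUNT(*)→e](R) → 2
  ρ[a/e](γ[x; COUNT(*)→e](R)) → 2
  π[x,a](ρ[a/e](γ[x; COUNT(*)→e](R))) → 2
  (R ∪ π[x,a](ρ[a/e](γ[x; COUNT(*)→e](R)))) → 5

== RESULT ==
x | a
r | 1
r | 2
r | 8
t | 1
t | 6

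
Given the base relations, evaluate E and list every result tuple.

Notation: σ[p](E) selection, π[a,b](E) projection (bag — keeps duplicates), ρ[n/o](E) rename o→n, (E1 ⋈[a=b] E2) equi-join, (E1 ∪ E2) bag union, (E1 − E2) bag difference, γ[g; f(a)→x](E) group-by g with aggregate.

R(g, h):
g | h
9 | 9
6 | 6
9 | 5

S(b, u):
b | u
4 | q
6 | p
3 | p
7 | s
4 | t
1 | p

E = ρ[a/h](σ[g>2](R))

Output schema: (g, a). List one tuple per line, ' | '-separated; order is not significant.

Stepwise |·|:
  R → 3
  σ[g>2](R) → 3
  ρ[a/h](σ[g>2](R)) → 3

== RESULT ==
g | a
6 | 6
9 | 5
9 | 9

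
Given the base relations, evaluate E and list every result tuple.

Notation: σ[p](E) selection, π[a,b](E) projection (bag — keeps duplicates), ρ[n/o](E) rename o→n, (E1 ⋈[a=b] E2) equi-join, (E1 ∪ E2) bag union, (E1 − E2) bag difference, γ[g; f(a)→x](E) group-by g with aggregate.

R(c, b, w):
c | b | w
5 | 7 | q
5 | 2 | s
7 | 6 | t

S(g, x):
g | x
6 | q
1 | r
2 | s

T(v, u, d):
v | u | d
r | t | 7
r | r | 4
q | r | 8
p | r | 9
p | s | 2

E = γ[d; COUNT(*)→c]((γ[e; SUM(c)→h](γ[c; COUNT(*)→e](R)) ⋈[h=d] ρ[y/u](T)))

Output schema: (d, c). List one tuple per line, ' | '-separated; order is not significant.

Row counts bottom-up:
  R → 3
  γ[c; COUNT(*)→e](R) → 2
  γ[e; SUM(c)→h](γ[c; COUNT(*)→e](R)) → 2
  T → 5
  ρ[y/u](T) → 5
  (γ[e; SUM(c)→h](γ[c; COUNT(*)→e](R)) ⋈[h=d] ρ[y/u](T)) → 1
  γ[d; COUNT(*)→c]((γ[e; SUM(c)→h](γ[c; COUNT(*)→e](R)) ⋈[h=d] ρ[y/u](T))) → 1

== RESULT ==
d | c
7 | 1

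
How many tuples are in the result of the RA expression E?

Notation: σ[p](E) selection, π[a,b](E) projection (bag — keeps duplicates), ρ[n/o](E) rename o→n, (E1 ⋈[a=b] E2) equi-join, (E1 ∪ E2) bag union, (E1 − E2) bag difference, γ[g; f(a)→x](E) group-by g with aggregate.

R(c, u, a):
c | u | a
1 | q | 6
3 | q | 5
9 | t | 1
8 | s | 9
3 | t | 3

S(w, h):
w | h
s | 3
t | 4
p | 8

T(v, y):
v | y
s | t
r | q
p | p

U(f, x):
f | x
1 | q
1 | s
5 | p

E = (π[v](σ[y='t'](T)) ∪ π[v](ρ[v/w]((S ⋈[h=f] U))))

Subexpression sizes:
  T → 3
  σ[y='t'](T) → 1
  π[v](σ[y='t'](T)) → 1
  S → 3
  U → 3
  (S ⋈[h=f] U) → 0
  ρ[v/w]((S ⋈[h=f] U)) → 0
  π[v](ρ[v/w]((S ⋈[h=f] U))) → 0
  (π[v](σ[y='t'](T)) ∪ π[v](ρ[v/w]((S ⋈[h=f] U)))) → 1

|E| = 1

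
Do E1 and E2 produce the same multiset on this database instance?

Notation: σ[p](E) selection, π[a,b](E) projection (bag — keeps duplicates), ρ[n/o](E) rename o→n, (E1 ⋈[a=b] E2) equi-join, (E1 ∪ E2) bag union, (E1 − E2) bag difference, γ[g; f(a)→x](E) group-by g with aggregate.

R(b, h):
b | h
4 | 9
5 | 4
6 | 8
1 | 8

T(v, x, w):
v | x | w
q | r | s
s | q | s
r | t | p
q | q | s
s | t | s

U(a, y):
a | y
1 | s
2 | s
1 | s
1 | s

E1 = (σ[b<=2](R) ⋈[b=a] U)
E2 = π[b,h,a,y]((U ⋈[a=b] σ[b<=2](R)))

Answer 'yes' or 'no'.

E1 stepwise |·|:
  R → 4
  σ[b<=2](R) → 1
  U → 4
  (σ[b<=2](R) ⋈[b=a] U) → 3
E2 stepwise |·|:
  U → 4
  R → 4
  σ[b<=2](R) → 1
  (U ⋈[a=b] σ[b<=2](R)) → 3
  π[b,h,a,y]((U ⋈[a=b] σ[b<=2](R))) → 3

E1 and E2 produce the same multiset:
b | h | a | y
1 | 8 | 1 | s
1 | 8 | 1 | s
1 | 8 | 1 | s

yes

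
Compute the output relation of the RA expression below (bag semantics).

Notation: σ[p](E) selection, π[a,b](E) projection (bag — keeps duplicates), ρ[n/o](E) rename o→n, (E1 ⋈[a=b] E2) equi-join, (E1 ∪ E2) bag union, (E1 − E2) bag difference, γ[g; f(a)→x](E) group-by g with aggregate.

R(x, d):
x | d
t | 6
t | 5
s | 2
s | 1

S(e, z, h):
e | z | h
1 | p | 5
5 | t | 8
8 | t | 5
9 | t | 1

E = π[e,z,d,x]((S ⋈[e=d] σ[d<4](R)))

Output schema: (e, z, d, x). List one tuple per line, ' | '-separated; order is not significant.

Per-node cardinality:
  S → 4
  R → 4
  σ[d<4](R) → 2
  (S ⋈[e=d] σ[d<4](R)) → 1
  π[e,z,d,x]((S ⋈[e=d] σ[d<4](R))) → 1

== RESULT ==
e | z | d | x
1 | p | 1 | s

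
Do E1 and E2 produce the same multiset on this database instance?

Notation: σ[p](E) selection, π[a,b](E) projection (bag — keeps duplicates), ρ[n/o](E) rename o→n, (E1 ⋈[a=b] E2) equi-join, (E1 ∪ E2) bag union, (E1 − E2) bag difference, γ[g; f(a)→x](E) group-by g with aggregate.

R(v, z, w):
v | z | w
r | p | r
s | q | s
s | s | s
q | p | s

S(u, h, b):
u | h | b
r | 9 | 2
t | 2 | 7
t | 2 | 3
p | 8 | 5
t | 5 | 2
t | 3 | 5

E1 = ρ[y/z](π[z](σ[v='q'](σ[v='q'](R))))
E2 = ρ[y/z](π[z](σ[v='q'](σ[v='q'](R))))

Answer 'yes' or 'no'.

E1 row counts bottom-up:
  R → 4
  σ[v='q'](R) → 1
  σ[v='q'](σ[v='q'](R)) → 1
  π[z](σ[v='q'](σ[v='q'](R))) → 1
  ρ[y/z](π[z](σ[v='q'](σ[v='q'](R)))) → 1
E2 row counts bottom-up:
  R → 4
  σ[v='q'](R) → 1
  σ[v='q'](σ[v='q'](R)) → 1
  π[z](σ[v='q'](σ[v='q'](R))) → 1
  ρ[y/z](π[z](σ[v='q'](σ[v='q'](R)))) → 1

E1 and E2 produce the same multiset:
y
p

yes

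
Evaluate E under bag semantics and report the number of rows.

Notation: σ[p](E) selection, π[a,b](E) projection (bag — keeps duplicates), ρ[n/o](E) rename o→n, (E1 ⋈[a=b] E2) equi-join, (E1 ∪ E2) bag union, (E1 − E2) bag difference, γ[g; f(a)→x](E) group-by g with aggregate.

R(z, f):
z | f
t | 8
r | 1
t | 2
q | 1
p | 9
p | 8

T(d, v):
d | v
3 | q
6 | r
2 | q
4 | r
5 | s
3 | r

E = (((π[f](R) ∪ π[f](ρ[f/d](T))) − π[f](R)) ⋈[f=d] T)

Stepwise |·|:
  R → 6
  π[f](R) → 6
  T → 6
  ρ[f/d](T) → 6
  π[f](ρ[f/d](T)) → 6
  (π[f](R) ∪ π[f](ρ[f/d](T))) → 12
  R → 6
  π[f](R) → 6
  ((π[f](R) ∪ π[f](ρ[f/d](T))) − π[f](R)) → 6
  T → 6
  (((π[f](R) ∪ π[f](ρ[f/d](T))) − π[f](R)) ⋈[f=d] T) → 8

|E| = 8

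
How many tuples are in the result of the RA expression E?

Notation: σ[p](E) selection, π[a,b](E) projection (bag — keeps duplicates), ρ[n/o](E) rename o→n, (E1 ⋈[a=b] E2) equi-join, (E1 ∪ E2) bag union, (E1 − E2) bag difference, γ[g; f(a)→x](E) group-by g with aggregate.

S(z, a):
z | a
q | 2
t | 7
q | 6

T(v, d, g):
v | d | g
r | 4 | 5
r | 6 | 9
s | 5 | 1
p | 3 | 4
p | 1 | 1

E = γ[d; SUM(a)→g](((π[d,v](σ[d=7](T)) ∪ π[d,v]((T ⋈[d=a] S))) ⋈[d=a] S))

Stepwise |·|:
  T → 5
  σ[d=7](T) → 0
  π[d,v](σ[d=7](T)) → 0
  T → 5
  S → 3
  (T ⋈[d=a] S) → 1
  π[d,v]((T ⋈[d=a] S)) → 1
  (π[d,v](σ[d=7](T)) ∪ π[d,v]((T ⋈[d=a] S))) → 1
  S → 3
  ((π[d,v](σ[d=7](T)) ∪ π[d,v]((T ⋈[d=a] S))) ⋈[d=a] S) → 1
  γ[d; SUM(a)→g](((π[d,v](σ[d=7](T)) ∪ π[d,v]((T ⋈[d=a] S))) ⋈[d=a] S)) → 1

|E| = 1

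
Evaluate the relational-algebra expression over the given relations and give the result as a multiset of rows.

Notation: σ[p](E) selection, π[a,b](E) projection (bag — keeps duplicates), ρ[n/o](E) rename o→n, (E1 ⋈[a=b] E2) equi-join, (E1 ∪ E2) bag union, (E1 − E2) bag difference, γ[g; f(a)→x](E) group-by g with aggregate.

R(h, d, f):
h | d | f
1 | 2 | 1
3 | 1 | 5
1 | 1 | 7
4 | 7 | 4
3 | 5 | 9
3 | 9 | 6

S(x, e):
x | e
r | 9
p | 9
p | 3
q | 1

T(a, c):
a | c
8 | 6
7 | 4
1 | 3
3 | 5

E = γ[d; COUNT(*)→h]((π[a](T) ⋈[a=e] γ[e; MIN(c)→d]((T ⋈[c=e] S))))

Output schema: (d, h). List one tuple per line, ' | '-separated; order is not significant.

Stepwise |·|:
  T → 4
  π[a](T) → 4
  T → 4
  S → 4
  (T ⋈[c=e] S) → 1
  γ[e; MIN(c)→d]((T ⋈[c=e] S)) → 1
  (π[a](T) ⋈[a=e] γ[e; MIN(c)→d]((T ⋈[c=e] S))) → 1
  γ[d; COUNT(*)→h]((π[a](T) ⋈[a=e] γ[e; MIN(c)→d]((T ⋈[c=e] S)))) → 1

== RESULT ==
d | h
3 | 1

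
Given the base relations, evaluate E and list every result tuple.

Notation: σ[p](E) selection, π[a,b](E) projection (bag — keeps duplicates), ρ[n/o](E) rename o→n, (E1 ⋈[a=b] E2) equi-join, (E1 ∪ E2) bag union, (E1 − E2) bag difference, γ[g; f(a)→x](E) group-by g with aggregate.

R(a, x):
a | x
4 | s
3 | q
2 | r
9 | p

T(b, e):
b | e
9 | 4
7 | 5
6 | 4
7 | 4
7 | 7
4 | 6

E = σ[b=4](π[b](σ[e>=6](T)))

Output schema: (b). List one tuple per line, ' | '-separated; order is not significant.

Subexpression sizes:
  T → 6
  σ[e>=6](T) → 2
  π[b](σ[e>=6](T)) → 2
  σ[b=4](π[b](σ[e>=6](T))) → 1

== RESULT ==
b
4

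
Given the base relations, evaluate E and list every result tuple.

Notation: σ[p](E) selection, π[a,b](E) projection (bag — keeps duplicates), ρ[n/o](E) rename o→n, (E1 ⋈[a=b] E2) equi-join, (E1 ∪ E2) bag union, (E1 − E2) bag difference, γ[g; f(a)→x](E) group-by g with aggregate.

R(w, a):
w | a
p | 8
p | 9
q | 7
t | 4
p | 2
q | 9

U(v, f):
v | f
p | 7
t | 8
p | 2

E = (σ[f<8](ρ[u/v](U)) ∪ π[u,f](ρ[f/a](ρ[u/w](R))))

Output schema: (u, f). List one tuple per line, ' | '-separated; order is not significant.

Row counts bottom-up:
  U → 3
  ρ[u/v](U) → 3
  σ[f<8](ρ[u/v](U)) → 2
  R → 6
  ρ[u/w](R) → 6
  ρ[f/a](ρ[u/w](R)) → 6
  π[u,f](ρ[f/a](ρ[u/w](R))) → 6
  (σ[f<8](ρ[u/v](U)) ∪ π[u,f](ρ[f/a](ρ[u/w](R)))) → 8

== RESULT ==
u | f
p | 2
p | 2
p | 7
p | 8
p | 9
q | 7
q | 9
t | 4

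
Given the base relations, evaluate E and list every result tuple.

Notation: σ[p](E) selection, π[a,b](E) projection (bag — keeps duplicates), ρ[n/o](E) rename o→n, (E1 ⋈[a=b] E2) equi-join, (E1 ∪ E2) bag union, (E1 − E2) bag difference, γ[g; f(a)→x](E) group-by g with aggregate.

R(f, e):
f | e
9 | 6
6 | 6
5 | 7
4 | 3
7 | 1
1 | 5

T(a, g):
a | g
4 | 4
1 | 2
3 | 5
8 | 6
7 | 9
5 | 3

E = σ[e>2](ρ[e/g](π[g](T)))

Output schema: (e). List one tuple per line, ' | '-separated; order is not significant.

Row counts bottom-up:
  T → 6
  π[g](T) → 6
  ρ[e/g](π[g](T)) → 6
  σ[e>2](ρ[e/g](π[g](T))) → 5

== RESULT ==
e
3
4
5
6
9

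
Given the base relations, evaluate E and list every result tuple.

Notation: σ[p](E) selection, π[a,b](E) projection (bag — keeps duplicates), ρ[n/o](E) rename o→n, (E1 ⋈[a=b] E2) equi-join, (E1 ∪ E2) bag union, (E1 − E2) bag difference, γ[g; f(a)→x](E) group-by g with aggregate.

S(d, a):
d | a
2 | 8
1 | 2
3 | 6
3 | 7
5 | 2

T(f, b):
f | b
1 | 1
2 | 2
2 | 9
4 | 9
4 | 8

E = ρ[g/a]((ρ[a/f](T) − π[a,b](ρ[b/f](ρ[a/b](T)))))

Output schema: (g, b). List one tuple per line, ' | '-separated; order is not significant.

Row counts bottom-up:
  T → 5
  ρ[a/f](T) → 5
  T → 5
  ρ[a/b](T) → 5
  ρ[b/f](ρ[a/b](T)) → 5
  π[a,b](ρ[b/f](ρ[a/b](T))) → 5
  (ρ[a/f](T) − π[a,b](ρ[b/f](ρ[a/b](T)))) → 3
  ρ[g/a]((ρ[a/f](T) − π[a,b](ρ[b/f](ρ[a/b](T))))) → 3

== RESULT ==
g | b
2 | 9
4 | 8
4 | 9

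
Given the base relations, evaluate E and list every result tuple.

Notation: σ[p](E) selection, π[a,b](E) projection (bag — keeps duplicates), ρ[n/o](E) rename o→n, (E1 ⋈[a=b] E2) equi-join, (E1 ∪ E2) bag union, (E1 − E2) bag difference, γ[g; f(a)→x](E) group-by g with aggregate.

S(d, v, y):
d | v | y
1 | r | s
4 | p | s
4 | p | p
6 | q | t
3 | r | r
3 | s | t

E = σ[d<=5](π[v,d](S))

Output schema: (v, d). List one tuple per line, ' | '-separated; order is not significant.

Stepwise |·|:
  S → 6
  π[v,d](S) → 6
  σ[d<=5](π[v,d](S)) → 5

== RESULT ==
v | d
p | 4
p | 4
r | 1
r | 3
s | 3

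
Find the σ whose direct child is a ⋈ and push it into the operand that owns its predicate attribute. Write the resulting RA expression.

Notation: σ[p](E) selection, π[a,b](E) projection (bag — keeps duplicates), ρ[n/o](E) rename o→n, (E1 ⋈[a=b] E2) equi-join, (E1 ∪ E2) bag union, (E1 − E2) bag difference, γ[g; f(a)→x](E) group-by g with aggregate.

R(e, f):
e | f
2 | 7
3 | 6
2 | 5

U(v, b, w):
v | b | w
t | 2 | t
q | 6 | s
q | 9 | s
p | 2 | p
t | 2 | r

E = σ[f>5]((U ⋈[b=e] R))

σ filters on f, owned by the right side.
E' = (U ⋈[b=e] σ[f>5](R))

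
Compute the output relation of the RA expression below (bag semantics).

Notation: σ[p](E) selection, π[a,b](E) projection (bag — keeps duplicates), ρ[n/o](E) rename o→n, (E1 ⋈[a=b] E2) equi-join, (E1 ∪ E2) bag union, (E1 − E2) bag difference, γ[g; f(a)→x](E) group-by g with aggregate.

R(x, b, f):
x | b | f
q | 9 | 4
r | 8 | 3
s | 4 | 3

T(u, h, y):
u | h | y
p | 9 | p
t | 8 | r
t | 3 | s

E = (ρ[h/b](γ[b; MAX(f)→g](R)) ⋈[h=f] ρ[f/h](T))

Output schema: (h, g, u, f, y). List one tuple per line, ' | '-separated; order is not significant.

Row counts bottom-up:
  R → 3
  γ[b; MAX(f)→g](R) → 3
  ρ[h/b](γ[b; MAX(f)→g](R)) → 3
  T → 3
  ρ[f/h](T) → 3
  (ρ[h/b](γ[b; MAX(f)→g](R)) ⋈[h=f] ρ[f/h](T)) → 2

== RESULT ==
h | g | u | f | y
8 | 3 | t | 8 | r
9 | 4 | p | 9 | p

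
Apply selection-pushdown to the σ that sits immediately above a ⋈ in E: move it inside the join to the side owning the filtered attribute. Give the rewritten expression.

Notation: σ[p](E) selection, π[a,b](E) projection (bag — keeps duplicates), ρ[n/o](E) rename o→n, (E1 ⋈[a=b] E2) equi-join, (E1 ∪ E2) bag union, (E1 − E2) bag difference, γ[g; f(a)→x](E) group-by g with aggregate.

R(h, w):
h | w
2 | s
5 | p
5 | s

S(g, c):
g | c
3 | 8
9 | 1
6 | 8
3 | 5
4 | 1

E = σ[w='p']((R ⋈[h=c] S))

σ filters on w, owned by the left side.
E' = (σ[w='p'](R) ⋈[h=c] S)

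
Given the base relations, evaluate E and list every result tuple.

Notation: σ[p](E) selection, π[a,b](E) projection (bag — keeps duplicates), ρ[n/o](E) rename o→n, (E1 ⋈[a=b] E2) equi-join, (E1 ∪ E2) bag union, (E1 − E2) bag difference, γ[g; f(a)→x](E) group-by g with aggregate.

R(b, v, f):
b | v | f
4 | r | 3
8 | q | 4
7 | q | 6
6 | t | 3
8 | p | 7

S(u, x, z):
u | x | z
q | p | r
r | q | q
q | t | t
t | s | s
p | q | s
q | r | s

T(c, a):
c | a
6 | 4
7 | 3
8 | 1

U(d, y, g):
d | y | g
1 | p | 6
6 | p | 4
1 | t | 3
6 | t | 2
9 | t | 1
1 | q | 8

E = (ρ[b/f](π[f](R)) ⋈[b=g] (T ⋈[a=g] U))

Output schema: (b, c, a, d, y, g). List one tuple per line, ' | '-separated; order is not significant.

Per-node cardinality:
  R → 5
  π[f](R) → 5
  ρ[b/f](π[f](R)) → 5
  T → 3
  U → 6
  (T ⋈[a=g] U) → 3
  (ρ[b/f](π[f](R)) ⋈[b=g] (T ⋈[a=g] U)) → 3

== RESULT ==
b | c | a | d | y | g
3 | 7 | 3 | 1 | t | 3
3 | 7 | 3 | 1 | t | 3
4 | 6 | 4 | 6 | p | 4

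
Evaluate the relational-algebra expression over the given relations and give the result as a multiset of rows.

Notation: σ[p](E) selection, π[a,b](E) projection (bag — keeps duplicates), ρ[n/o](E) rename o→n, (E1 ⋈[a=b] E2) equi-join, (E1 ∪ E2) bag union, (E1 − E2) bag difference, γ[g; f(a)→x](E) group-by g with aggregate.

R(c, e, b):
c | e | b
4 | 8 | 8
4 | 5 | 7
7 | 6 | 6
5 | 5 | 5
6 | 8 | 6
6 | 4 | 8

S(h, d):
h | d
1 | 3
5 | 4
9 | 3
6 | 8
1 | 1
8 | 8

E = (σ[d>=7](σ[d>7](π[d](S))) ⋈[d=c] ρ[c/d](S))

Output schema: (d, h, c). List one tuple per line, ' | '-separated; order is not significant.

Per-node cardinality:
  S → 6
  π[d](S) → 6
  σ[d>7](π[d](S)) → 2
  σ[d>=7](σ[d>7](π[d](S))) → 2
  S → 6
  ρ[c/d](S) → 6
  (σ[d>=7](σ[d>7](π[d](S))) ⋈[d=c] ρ[c/d](S)) → 4

== RESULT ==
d | h | c
8 | 6 | 8
8 | 6 | 8
8 | 8 | 8
8 | 8 | 8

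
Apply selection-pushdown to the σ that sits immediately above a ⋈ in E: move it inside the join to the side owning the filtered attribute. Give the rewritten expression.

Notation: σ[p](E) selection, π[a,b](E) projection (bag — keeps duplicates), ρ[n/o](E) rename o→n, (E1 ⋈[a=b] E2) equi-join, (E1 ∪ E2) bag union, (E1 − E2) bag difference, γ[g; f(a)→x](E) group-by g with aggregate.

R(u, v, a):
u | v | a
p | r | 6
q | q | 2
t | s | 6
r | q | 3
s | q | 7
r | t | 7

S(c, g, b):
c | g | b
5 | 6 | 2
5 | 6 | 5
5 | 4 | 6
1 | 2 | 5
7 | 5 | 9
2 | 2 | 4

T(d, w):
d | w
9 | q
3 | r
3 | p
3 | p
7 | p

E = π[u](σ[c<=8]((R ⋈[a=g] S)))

σ filters on c, owned by the right side.
E' = π[u]((R ⋈[a=g] σ[c<=8](S)))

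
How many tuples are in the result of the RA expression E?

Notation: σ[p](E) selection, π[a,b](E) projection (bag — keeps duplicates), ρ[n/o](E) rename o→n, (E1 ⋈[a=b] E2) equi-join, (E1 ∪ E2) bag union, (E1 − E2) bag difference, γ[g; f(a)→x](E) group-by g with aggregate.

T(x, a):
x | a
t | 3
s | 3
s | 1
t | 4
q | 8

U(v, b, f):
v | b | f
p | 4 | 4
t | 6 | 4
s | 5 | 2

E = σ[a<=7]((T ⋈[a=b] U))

Per-node cardinality:
  T → 5
  U → 3
  (T ⋈[a=b] U) → 1
  σ[a<=7]((T ⋈[a=b] U)) → 1

|E| = 1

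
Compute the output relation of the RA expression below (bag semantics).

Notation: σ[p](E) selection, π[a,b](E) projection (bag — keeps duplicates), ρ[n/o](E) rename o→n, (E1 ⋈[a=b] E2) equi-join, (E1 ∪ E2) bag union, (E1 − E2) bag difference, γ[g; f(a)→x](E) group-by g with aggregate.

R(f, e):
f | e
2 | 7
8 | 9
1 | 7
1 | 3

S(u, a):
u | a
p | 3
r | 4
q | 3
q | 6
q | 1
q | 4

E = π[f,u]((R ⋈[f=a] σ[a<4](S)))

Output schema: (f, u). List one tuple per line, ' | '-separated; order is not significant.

Subexpression sizes:
  R → 4
  S → 6
  σ[a<4](S) → 3
  (R ⋈[f=a] σ[a<4](S)) → 2
  π[f,u]((R ⋈[f=a] σ[a<4](S))) → 2

== RESULT ==
f | u
1 | q
1 | q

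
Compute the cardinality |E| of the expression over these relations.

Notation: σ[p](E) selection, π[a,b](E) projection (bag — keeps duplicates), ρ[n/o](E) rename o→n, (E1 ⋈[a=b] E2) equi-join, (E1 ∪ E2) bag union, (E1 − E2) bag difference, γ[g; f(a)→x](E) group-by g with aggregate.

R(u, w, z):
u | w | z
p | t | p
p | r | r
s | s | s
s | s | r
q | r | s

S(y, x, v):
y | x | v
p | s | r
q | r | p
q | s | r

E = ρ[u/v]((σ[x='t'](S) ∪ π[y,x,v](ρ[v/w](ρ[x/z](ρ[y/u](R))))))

Stepwise |·|:
  S → 3
  σ[x='t'](S) → 0
  R → 5
  ρ[y/u](R) → 5
  ρ[x/z](ρ[y/u](R)) → 5
  ρ[v/w](ρ[x/z](ρ[y/u](R))) → 5
  π[y,x,v](ρ[v/w](ρ[x/z](ρ[y/u](R)))) → 5
  (σ[x='t'](S) ∪ π[y,x,v](ρ[v/w](ρ[x/z](ρ[y/u](R))))) → 5
  ρ[u/v]((σ[x='t'](S) ∪ π[y,x,v](ρ[v/w](ρ[x/z](ρ[y/u](R)))))) → 5

|E| = 5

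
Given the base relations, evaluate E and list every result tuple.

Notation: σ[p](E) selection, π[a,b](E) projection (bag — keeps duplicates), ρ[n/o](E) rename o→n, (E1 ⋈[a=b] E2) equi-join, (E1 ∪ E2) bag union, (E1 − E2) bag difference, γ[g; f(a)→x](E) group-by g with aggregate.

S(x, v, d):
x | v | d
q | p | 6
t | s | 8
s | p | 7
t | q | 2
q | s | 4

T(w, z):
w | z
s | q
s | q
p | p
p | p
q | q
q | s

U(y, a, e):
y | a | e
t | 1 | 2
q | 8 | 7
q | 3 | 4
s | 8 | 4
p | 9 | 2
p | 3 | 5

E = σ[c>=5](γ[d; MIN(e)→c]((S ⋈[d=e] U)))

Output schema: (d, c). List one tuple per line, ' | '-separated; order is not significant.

Per-node cardinality:
  S → 5
  U → 6
  (S ⋈[d=e] U) → 5
  γ[d; MIN(e)→c]((S ⋈[d=e] U)) → 3
  σ[c>=5](γ[d; MIN(e)→c]((S ⋈[d=e] U))) → 1

== RESULT ==
d | c
7 | 7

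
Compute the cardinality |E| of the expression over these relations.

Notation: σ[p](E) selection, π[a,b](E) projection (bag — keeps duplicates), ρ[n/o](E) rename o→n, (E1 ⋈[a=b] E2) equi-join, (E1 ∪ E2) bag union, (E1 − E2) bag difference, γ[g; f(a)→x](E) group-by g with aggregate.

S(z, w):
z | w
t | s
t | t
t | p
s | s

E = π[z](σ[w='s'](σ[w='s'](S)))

Subexpression sizes:
  S → 4
  σ[w='s'](S) → 2
  σ[w='s'](σ[w='s'](S)) → 2
  π[z](σ[w='s'](σ[w='s'](S))) → 2

|E| = 2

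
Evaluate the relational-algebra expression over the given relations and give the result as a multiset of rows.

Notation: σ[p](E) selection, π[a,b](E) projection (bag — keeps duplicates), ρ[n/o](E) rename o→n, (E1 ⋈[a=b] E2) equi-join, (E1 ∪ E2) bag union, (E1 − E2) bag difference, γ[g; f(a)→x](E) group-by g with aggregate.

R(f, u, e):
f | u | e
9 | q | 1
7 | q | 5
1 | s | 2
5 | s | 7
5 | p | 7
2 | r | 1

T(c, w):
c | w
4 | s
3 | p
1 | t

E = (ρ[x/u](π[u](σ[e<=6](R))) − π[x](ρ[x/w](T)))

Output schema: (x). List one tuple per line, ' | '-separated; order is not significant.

Subexpression sizes:
  R → 6
  σ[e<=6](R) → 4
  π[u](σ[e<=6](R)) → 4
  ρ[x/u](π[u](σ[e<=6](R))) → 4
  T → 3
  ρ[x/w](T) → 3
  π[x](ρ[x/w](T)) → 3
  (ρ[x/u](π[u](σ[e<=6](R))) − π[x](ρ[x/w](T))) → 3

== RESULT ==
x
q
q
r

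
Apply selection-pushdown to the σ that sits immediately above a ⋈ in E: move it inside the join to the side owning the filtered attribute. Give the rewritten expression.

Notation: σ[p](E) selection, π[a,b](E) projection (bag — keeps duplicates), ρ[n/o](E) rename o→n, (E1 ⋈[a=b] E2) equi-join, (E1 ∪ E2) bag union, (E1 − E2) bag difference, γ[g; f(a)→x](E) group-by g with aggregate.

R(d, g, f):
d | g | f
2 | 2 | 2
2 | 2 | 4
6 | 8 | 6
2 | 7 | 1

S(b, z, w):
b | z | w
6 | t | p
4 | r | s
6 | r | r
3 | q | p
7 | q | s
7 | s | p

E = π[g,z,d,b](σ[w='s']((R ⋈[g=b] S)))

σ filters on w, owned by the right side.
E' = π[g,z,d,b]((R ⋈[g=b] σ[w='s'](S)))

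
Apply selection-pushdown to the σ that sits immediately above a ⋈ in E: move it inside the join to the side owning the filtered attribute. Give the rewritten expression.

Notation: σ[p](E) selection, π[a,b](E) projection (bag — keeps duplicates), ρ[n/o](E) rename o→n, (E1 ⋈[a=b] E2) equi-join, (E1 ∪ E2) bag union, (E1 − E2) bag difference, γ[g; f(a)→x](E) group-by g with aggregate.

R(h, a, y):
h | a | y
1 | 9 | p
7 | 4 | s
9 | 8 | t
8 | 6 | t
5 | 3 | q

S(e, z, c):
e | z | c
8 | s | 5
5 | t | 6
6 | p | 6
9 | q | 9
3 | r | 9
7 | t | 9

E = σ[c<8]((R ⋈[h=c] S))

σ filters on c, owned by the right side.
E' = (R ⋈[h=c] σ[c<8](S))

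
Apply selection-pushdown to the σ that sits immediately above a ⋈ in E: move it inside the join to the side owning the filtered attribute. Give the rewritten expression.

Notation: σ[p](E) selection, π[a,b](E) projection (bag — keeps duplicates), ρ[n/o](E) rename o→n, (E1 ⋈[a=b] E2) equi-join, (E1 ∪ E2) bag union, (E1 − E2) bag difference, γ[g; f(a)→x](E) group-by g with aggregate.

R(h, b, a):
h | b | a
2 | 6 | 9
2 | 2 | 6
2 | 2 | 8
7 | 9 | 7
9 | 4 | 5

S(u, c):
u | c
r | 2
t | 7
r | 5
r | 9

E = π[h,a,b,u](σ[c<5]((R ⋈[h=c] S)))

σ filters on c, owned by the right side.
E' = π[h,a,b,u]((R ⋈[h=c] σ[c<5](S)))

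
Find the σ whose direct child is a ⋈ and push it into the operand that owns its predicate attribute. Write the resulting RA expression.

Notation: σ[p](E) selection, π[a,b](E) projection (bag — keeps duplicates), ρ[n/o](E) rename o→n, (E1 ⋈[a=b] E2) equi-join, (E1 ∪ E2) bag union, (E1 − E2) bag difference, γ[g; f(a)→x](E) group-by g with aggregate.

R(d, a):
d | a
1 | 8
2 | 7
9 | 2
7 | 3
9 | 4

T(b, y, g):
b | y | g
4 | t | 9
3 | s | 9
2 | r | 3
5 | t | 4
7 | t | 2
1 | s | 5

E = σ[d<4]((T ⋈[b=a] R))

σ filters on d, owned by the right side.
E' = (T ⋈[b=a] σ[d<4](R))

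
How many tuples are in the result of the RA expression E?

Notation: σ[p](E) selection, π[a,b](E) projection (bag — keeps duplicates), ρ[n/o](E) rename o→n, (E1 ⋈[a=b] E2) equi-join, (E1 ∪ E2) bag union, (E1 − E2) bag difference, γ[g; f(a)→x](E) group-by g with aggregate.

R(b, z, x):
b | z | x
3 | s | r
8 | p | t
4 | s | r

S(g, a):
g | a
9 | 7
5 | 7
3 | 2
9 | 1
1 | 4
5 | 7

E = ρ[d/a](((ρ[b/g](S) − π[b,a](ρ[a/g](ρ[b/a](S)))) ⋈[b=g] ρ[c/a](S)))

Per-node cardinality:
  S → 6
  ρ[b/g](S) → 6
  S → 6
  ρ[b/a](S) → 6
  ρ[a/g](ρ[b/a](S)) → 6
  π[b,a](ρ[a/g](ρ[b/a](S))) → 6
  (ρ[b/g](S) − π[b,a](ρ[a/g](ρ[b/a](S)))) → 6
  S → 6
  ρ[c/a](S) → 6
  ((ρ[b/g](S) − π[b,a](ρ[a/g](ρ[b/a](S)))) ⋈[b=g] ρ[c/a](S)) → 10
  ρ[d/a](((ρ[b/g](S) − π[b,a](ρ[a/g](ρ[b/a](S)))) ⋈[b=g] ρ[c/a](S))) → 10

|E| = 10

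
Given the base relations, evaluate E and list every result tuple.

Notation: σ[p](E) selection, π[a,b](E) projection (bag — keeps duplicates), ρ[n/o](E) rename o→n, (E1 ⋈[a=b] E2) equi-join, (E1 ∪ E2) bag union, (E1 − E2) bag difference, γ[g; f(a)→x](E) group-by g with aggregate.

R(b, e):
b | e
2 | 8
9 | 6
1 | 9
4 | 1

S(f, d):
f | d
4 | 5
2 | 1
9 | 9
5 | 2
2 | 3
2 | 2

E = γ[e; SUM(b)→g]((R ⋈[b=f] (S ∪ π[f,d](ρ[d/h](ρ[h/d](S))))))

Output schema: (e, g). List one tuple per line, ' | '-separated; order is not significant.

Row counts bottom-up:
  R → 4
  S → 6
  S → 6
  ρ[h/d](S) → 6
  ρ[d/h](ρ[h/d](S)) → 6
  π[f,d](ρ[d/h](ρ[h/d](S))) → 6
  (S ∪ π[f,d](ρ[d/h](ρ[h/d](S)))) → 12
  (R ⋈[b=f] (S ∪ π[f,d](ρ[d/h](ρ[h/d](S))))) → 10
  γ[e; SUM(b)→g]((R ⋈[b=f] (S ∪ π[f,d](ρ[d/h](ρ[h/d](S)))))) → 3

== RESULT ==
e | g
1 | 8
6 | 18
8 | 12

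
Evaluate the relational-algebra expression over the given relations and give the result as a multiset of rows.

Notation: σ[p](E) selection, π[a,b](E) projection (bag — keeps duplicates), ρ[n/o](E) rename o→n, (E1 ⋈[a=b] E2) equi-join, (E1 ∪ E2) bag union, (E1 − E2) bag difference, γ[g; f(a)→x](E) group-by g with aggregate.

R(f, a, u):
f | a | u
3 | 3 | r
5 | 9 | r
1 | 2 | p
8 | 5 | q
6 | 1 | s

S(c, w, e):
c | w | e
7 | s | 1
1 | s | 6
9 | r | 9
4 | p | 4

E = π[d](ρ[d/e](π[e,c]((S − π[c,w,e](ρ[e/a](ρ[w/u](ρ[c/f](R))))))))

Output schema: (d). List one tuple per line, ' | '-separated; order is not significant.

Stepwise |·|:
  S → 4
  R → 5
  ρ[c/f](R) → 5
  ρ[w/u](ρ[c/f](R)) → 5
  ρ[e/a](ρ[w/u](ρ[c/f](R))) → 5
  π[c,w,e](ρ[e/a](ρ[w/u](ρ[c/f](R)))) → 5
  (S − π[c,w,e](ρ[e/a](ρ[w/u](ρ[c/f](R))))) → 4
  π[e,c]((S − π[c,w,e](ρ[e/a](ρ[w/u](ρ[c/f](R)))))) → 4
  ρ[d/e](π[e,c]((S − π[c,w,e](ρ[e/a](ρ[w/u](ρ[c/f](R))))))) → 4
  π[d](ρ[d/e](π[e,c]((S − π[c,w,e](ρ[e/a](ρ[w/u](ρ[c/f](R)))))))) → 4

== RESULT ==
d
1
4
6
9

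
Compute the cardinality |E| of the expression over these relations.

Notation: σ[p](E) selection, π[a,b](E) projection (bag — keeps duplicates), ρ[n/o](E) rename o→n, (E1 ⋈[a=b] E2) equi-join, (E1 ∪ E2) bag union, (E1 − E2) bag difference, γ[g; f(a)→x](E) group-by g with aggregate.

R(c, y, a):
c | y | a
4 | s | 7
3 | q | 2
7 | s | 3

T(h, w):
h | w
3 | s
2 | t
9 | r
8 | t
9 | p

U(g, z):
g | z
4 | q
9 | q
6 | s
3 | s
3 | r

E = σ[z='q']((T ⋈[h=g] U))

Per-node cardinality:
  T → 5
  U → 5
  (T ⋈[h=g] U) → 4
  σ[z='q']((T ⋈[h=g] U)) → 2

|E| = 2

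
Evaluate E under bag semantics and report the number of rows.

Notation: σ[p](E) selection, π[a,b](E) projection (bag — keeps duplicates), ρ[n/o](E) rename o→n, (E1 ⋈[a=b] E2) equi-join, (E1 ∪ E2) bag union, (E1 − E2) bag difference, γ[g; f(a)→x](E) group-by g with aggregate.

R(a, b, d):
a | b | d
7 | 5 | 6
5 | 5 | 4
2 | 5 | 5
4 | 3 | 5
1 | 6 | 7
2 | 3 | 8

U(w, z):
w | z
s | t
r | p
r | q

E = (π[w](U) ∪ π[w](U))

Per-node cardinality:
  U → 3
  π[w](U) → 3
  U → 3
  π[w](U) → 3
  (π[w](U) ∪ π[w](U)) → 6

|E| = 6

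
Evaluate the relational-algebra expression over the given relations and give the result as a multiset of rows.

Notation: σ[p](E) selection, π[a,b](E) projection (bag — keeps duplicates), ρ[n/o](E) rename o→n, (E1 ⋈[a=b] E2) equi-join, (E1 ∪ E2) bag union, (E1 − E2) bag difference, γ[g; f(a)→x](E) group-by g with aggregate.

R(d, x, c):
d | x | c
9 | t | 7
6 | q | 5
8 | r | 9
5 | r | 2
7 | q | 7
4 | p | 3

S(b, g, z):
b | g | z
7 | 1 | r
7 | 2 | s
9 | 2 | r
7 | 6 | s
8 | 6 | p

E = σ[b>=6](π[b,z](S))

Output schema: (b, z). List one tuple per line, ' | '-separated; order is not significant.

Subexpression sizes:
  S → 5
  π[b,z](S) → 5
  σ[b>=6](π[b,z](S)) → 5

== RESULT ==
b | z
7 | r
7 | s
7 | s
8 | p
9 | r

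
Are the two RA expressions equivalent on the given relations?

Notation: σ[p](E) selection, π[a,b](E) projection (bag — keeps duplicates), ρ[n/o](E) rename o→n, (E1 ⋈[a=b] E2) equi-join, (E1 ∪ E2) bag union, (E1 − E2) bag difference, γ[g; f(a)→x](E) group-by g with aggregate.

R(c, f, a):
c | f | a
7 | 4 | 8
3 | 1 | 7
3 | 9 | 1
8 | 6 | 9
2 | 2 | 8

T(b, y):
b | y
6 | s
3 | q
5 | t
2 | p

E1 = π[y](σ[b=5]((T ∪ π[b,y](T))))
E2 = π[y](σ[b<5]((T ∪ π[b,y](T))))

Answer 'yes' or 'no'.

E1 row counts bottom-up:
  T → 4
  T → 4
  π[b,y](T) → 4
  (T ∪ π[b,y](T)) → 8
  σ[b=5]((T ∪ π[b,y](T))) → 2
  π[y](σ[b=5]((T ∪ π[b,y](T)))) → 2
E2 row counts bottom-up:
  T → 4
  T → 4
  π[b,y](T) → 4
  (T ∪ π[b,y](T)) → 8
  σ[b<5]((T ∪ π[b,y](T))) → 4
  π[y](σ[b<5]((T ∪ π[b,y](T)))) → 4

E1 result:
y
t
t
E2 result:
y
p
p
q
q
Witness: ('p',) appears 0× in E1 but 2× in E2.

no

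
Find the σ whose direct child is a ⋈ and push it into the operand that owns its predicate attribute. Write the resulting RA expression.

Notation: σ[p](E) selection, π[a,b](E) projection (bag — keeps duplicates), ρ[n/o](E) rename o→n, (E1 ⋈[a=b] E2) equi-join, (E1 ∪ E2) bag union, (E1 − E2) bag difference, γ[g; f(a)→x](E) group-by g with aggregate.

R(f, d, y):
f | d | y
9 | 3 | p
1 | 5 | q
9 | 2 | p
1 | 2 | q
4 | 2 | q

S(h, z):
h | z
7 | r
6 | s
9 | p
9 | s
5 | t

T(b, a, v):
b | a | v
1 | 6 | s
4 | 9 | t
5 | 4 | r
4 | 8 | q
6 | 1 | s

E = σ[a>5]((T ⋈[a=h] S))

σ filters on a, owned by the left side.
E' = (σ[a>5](T) ⋈[a=h] S)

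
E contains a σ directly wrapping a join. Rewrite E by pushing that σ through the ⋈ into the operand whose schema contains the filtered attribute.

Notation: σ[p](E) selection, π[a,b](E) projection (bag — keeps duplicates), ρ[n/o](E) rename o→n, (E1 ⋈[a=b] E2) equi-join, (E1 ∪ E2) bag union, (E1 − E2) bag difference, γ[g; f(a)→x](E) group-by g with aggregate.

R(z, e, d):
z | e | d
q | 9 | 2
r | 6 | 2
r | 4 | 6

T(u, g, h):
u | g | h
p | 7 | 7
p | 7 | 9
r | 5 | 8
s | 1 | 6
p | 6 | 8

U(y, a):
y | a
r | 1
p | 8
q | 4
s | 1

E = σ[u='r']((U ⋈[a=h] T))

σ filters on u, owned by the right side.
E' = (U ⋈[a=h] σ[u='r'](T))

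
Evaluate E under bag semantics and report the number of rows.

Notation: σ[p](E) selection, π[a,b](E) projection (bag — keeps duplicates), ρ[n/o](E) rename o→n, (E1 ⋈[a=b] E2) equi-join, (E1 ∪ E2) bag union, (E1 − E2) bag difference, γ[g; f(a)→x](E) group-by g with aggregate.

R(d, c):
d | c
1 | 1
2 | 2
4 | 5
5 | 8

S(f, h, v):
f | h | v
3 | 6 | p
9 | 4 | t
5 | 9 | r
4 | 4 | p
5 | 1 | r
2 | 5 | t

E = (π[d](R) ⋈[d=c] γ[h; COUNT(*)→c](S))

Per-node cardinality:
  R → 4
  π[d](R) → 4
  S → 6
  γ[h; COUNT(*)→c](S) → 5
  (π[d](R) ⋈[d=c] γ[h; COUNT(*)→c](S)) → 5

|E| = 5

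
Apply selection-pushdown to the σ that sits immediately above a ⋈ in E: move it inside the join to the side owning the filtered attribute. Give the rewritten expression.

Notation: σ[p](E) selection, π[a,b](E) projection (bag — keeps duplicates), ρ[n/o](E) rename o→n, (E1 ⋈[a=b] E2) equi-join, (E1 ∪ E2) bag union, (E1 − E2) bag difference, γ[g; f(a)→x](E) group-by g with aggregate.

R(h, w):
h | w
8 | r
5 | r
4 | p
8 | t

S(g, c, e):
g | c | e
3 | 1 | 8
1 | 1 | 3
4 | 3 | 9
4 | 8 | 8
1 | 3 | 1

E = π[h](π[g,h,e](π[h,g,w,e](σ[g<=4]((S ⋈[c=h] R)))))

σ filters on g, owned by the left side.
E' = π[h](π[g,h,e](π[h,g,w,e]((σ[g<=4](S) ⋈[c=h] R))))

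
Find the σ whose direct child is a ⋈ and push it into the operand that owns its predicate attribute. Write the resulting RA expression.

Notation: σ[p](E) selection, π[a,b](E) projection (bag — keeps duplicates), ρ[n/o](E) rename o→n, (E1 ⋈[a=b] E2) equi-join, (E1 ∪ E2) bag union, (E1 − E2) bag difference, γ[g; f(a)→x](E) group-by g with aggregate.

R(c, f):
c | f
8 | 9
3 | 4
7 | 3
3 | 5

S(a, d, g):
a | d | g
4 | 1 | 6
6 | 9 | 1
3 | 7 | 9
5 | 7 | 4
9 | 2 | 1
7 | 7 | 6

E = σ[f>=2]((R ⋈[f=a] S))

σ filters on f, owned by the left side.
E' = (σ[f>=2](R) ⋈[f=a] S)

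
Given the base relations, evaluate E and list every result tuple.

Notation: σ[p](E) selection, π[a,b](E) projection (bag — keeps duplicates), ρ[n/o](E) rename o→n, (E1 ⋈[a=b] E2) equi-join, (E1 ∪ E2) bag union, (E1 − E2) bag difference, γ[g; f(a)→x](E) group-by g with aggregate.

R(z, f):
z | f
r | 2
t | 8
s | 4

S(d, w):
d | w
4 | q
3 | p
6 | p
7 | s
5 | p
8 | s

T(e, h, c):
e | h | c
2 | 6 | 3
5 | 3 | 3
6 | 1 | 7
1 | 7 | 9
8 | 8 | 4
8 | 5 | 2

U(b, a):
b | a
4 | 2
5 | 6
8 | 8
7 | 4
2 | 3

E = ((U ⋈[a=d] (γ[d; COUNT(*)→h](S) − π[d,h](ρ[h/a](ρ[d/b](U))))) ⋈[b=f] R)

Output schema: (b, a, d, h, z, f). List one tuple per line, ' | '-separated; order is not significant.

Subexpression sizes:
  U → 5
  S → 6
  γ[d; COUNT(*)→h](S) → 6
  U → 5
  ρ[d/b](U) → 5
  ρ[h/a](ρ[d/b](U)) → 5
  π[d,h](ρ[h/a](ρ[d/b](U))) → 5
  (γ[d; COUNT(*)→h](S) − π[d,h](ρ[h/a](ρ[d/b](U)))) → 6
  (U ⋈[a=d] (γ[d; COUNT(*)→h](S) − π[d,h](ρ[h/a](ρ[d/b](U))))) → 4
  R → 3
  ((U ⋈[a=d] (γ[d; COUNT(*)→h](S) − π[d,h](ρ[h/a](ρ[d/b](U))))) ⋈[b=f] R) → 2

== RESULT ==
b | a | d | h | z | f
2 | 3 | 3 | 1 | r | 2
8 | 8 | 8 | 1 | t | 8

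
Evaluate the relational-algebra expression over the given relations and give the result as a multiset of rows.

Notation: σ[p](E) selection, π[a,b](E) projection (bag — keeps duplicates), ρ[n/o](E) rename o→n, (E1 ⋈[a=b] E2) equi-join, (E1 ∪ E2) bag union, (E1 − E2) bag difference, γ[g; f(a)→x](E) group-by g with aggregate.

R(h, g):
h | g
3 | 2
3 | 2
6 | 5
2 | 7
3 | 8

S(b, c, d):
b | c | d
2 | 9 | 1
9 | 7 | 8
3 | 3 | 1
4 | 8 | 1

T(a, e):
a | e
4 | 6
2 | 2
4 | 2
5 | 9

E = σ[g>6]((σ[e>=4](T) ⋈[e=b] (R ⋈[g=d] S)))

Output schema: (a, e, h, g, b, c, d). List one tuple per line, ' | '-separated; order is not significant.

Row counts bottom-up:
  T → 4
  σ[e>=4](T) → 2
  R → 5
  S → 4
  (R ⋈[g=d] S) → 1
  (σ[e>=4](T) ⋈[e=b] (R ⋈[g=d] S)) → 1
  σ[g>6]((σ[e>=4](T) ⋈[e=b] (R ⋈[g=d] S))) → 1

== RESULT ==
a | e | h | g | b | c | d
5 | 9 | 3 | 8 | 9 | 7 | 8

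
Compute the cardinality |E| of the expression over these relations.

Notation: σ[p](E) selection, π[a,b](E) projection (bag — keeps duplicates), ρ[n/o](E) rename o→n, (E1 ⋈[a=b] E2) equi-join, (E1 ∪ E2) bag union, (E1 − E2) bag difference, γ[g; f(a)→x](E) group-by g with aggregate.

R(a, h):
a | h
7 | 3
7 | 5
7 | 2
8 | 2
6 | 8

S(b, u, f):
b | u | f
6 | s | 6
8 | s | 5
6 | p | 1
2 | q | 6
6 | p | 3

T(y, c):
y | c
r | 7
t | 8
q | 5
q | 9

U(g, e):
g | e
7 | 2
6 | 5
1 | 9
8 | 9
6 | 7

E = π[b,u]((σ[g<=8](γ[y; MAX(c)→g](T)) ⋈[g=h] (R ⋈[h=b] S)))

Per-node cardinality:
  T → 4
  γ[y; MAX(c)→g](T) → 3
  σ[g<=8](γ[y; MAX(c)→g](T)) → 2
  R → 5
  S → 5
  (R ⋈[h=b] S) → 3
  (σ[g<=8](γ[y; MAX(c)→g](T)) ⋈[g=h] (R ⋈[h=b] S)) → 1
  π[b,u]((σ[g<=8](γ[y; MAX(c)→g](T)) ⋈[g=h] (R ⋈[h=b] S))) → 1

|E| = 1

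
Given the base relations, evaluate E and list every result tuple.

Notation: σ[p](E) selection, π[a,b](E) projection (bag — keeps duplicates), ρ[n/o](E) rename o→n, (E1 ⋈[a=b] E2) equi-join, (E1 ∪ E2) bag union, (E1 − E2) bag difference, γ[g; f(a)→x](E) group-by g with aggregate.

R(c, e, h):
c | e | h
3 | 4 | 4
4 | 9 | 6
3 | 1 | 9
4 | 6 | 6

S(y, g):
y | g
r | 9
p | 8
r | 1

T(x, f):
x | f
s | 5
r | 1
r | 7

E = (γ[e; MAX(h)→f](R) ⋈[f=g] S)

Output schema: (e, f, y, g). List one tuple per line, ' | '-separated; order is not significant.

Subexpression sizes:
  R → 4
  γ[e; MAX(h)→f](R) → 4
  S → 3
  (γ[e; MAX(h)→f](R) ⋈[f=g] S) → 1

== RESULT ==
e | f | y | g
1 | 9 | r | 9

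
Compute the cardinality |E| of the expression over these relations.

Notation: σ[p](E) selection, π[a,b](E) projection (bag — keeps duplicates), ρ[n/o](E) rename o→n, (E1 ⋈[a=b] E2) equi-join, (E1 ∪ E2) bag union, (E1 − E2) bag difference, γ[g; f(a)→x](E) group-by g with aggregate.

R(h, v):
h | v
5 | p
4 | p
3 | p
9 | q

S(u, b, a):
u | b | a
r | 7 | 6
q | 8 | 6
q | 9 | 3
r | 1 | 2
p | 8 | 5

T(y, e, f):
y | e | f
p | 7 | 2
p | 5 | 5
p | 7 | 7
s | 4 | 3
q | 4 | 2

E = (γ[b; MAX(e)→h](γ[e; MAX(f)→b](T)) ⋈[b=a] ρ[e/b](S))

Subexpression sizes:
  T → 5
  γ[e; MAX(f)→b](T) → 3
  γ[b; MAX(e)→h](γ[e; MAX(f)→b](T)) → 3
  S → 5
  ρ[e/b](S) → 5
  (γ[b; MAX(e)→h](γ[e; MAX(f)→b](T)) ⋈[b=a] ρ[e/b](S)) → 2

|E| = 2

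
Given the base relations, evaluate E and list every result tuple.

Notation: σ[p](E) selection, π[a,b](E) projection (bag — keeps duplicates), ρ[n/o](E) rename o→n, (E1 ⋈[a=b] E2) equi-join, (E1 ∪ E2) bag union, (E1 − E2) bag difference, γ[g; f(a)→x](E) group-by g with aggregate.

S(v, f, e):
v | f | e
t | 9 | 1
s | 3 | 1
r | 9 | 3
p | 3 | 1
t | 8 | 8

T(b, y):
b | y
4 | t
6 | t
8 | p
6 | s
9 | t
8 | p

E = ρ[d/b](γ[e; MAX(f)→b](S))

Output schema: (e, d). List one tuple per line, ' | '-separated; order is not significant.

Stepwise |·|:
  S → 5
  γ[e; MAX(f)→b](S) → 3
  ρ[d/b](γ[e; MAX(f)→b](S)) → 3

== RESULT ==
e | d
1 | 9
3 | 9
8 | 8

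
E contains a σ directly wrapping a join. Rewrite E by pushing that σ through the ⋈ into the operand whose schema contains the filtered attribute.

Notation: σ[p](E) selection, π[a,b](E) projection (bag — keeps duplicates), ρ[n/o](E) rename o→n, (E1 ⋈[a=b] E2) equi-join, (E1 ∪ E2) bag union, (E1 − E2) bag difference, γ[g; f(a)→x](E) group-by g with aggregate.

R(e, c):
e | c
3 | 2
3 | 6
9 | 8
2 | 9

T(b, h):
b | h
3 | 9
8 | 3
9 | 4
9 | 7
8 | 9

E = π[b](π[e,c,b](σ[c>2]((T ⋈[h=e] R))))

σ filters on c, owned by the right side.
E' = π[b](π[e,c,b]((T ⋈[h=e] σ[c>2](R))))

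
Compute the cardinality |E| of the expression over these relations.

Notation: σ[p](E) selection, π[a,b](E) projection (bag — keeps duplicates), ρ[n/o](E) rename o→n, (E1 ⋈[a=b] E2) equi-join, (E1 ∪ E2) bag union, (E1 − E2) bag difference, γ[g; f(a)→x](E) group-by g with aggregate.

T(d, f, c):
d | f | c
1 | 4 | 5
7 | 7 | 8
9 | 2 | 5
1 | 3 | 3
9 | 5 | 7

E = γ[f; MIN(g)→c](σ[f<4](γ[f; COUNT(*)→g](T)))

Row counts bottom-up:
  T → 5
  γ[f; COUNT(*)→g](T) → 5
  σ[f<4](γ[f; COUNT(*)→g](T)) → 2
  γ[f; MIN(g)→c](σ[f<4](γ[f; COUNT(*)→g](T))) → 2

|E| = 2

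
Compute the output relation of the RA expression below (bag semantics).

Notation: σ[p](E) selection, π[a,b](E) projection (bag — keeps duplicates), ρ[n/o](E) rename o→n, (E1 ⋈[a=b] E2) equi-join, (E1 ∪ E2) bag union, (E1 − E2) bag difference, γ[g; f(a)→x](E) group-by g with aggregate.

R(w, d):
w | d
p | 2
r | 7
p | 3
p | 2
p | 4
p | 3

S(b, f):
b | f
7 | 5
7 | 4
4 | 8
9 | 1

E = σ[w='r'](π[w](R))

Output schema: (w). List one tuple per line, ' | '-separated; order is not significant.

Row counts bottom-up:
  R → 6
  π[w](R) → 6
  σ[w='r'](π[w](R)) → 1

== RESULT ==
w
r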